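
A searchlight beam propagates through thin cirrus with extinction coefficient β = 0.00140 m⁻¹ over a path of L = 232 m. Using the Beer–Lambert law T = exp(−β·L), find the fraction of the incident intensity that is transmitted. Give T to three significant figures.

τ = β·L = 0.00140 × 232 = 0.3248.
T = exp(−0.3248) = 0.7227.

0.723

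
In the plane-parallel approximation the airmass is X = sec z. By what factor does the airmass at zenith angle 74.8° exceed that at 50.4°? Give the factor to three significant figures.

2.43

X(74.8°)/X(50.4°) = sec 74.8° / sec 50.4° = cos 50.4° / cos 74.8° = 0.6374/0.2622 = 2.4312.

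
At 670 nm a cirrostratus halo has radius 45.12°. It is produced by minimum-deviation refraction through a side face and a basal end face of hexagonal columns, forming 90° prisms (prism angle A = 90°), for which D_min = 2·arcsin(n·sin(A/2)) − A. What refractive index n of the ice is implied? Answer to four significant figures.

1.307

Rearranging: n = sin((D_min + A)/2) / sin(A/2).
(D_min + A)/2 = (45.12° + 90°)/2 = 67.560°.
n = sin 67.560° / sin 45° = 0.9243 / 0.7071 = 1.3071.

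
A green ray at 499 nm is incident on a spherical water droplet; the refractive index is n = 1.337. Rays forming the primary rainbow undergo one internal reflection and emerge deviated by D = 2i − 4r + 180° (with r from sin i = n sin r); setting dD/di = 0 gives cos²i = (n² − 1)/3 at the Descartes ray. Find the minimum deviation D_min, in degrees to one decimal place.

138.5°

cos²i = (1.78757 − 1)/3 = 0.26252; i = arccos(0.51237) = 59.178°.
sin r = sin 59.178°/1.337 = 0.64231; r = 39.964°.
D_min = 2·59.178° − 4·39.964° + 180° = 138.500°.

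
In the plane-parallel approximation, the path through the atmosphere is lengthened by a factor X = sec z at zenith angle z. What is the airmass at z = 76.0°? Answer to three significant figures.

4.13

X = sec z = 1/cos 76.0° = 1/0.2419 = 4.1336.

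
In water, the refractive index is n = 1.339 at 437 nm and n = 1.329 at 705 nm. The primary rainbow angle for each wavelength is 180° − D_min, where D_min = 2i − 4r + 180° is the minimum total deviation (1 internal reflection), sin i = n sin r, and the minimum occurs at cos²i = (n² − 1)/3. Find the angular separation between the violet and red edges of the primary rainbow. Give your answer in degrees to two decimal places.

At 437 nm (n = 1.339): cos²i = 0.26431 → i = 59.062°, r = 39.834°, D_min = 138.786°, rainbow angle = 41.214°.
At 705 nm (n = 1.329): cos²i = 0.25541 → i = 59.643°, r = 40.487°, D_min = 137.337°, rainbow angle = 42.663°.
Angular width = |41.214° − 42.663°| = 1.450°.

1.45°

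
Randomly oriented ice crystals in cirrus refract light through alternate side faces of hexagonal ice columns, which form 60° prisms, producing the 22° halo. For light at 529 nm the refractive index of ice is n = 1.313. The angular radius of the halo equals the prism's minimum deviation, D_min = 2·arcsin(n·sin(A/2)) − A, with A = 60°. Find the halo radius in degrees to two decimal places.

n·sin(A/2) = 1.313 × sin 30° = 1.313 × 0.5000 = 0.6565.
D_min = 2·arcsin(0.6565) − 60° = 2 × 41.033° − 60° = 22.067°.

22.07°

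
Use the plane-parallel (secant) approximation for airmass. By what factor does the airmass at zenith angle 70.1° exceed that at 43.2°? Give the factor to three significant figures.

2.14

X(70.1°)/X(43.2°) = sec 70.1° / sec 43.2° = cos 43.2° / cos 70.1° = 0.7290/0.3404 = 2.1416.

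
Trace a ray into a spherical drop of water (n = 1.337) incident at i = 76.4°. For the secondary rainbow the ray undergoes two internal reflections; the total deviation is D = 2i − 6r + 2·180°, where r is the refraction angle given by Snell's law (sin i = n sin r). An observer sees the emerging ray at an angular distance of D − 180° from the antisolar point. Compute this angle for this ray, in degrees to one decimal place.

sin r = sin 76.4° / 1.337 = 0.9720/1.337 = 0.7270; r = 46.63°.
D = 2·76.4° − 6·46.63° + 2·180° = 152.80° − 279.80° + 360° = 233.00°.
Angle from antisolar point = D − 180° = 53.00°.

53.0°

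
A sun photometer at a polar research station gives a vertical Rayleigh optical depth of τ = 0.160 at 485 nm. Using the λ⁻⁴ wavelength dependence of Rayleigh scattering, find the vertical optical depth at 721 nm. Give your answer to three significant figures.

τ(721 nm) = τ(485 nm) × (485/721)⁴ = 0.160 × (0.6727)⁴ = 0.160 × 0.2048 = 0.0328.

0.0328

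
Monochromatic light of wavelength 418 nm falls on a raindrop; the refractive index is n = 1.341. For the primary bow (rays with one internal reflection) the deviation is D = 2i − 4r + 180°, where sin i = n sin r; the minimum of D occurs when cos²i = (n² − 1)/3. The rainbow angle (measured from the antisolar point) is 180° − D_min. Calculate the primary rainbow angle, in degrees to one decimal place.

cos²i = (1.79828 − 1)/3 = 0.26609; i = arccos(0.51584) = 58.946°.
sin r = sin 58.946°/1.341 = 0.63884; r = 39.705°.
D_min = 2·58.946° − 4·39.705° + 180° = 139.071°.
Rainbow angle = 180° − D_min = 40.929°.

40.9°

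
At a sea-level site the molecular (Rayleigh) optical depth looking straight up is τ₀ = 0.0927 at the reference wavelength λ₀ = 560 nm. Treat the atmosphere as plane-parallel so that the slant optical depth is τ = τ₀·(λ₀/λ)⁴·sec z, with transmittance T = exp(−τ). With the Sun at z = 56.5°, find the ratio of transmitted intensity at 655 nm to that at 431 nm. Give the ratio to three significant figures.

Airmass: sec 56.5° = 1.8118.
τ(655 nm) = 0.0927 × (560/655)⁴ × 1.8118 = 0.0927 × 0.5343 × 1.8118 = 0.0897.
τ(431 nm) = 0.0927 × (560/431)⁴ × 1.8118 = 0.0927 × 2.8500 × 1.8118 = 0.4787.
T(655)/T(431) = exp(τ_B − τ_A) = exp(0.3889) = 1.4754.

1.48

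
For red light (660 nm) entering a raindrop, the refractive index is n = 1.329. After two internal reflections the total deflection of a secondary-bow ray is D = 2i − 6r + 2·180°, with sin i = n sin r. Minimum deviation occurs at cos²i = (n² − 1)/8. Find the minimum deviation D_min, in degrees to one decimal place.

229.8°

cos²i = (1.76624 − 1)/8 = 0.09578; i = arccos(0.30948) = 71.972°.
sin r = sin 71.972°/1.329 = 0.71550; r = 45.685°.
D_min = 2·71.972° − 6·45.685° + 360° = 229.837°.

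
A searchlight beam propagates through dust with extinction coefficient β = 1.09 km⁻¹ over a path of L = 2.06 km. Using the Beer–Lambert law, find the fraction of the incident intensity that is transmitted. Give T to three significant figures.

τ = β·L = 1.09 × 2.06 = 2.2454.
T = exp(−2.2454) = 0.1059.

0.106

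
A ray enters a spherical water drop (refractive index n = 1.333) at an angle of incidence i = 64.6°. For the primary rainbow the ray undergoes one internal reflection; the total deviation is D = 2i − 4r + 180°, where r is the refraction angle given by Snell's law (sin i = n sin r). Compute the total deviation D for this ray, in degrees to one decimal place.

sin r = sin 64.6° / 1.333 = 0.9033/1.333 = 0.6777; r = 42.66°.
D = 2·64.6° − 4·42.66° + 180° = 129.20° − 170.65° + 180° = 138.55°.

138.6°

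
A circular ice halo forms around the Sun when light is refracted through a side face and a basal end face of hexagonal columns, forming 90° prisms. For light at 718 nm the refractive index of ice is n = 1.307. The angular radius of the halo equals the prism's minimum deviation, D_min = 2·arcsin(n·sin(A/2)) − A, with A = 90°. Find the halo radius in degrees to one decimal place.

45.1°

n·sin(A/2) = 1.307 × sin 45° = 1.307 × 0.7071 = 0.9242.
D_min = 2·arcsin(0.9242) − 90° = 2 × 67.546° − 90° = 45.093°.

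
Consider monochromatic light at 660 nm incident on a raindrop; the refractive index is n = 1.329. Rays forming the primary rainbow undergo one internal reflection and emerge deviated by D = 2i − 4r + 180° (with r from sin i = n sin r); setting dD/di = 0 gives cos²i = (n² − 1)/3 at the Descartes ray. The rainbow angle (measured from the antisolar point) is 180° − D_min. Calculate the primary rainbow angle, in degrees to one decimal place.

42.7°

cos²i = (1.76624 − 1)/3 = 0.25541; i = arccos(0.50538) = 59.643°.
sin r = sin 59.643°/1.329 = 0.64928; r = 40.487°.
D_min = 2·59.643° − 4·40.487° + 180° = 137.337°.
Rainbow angle = 180° − D_min = 42.663°.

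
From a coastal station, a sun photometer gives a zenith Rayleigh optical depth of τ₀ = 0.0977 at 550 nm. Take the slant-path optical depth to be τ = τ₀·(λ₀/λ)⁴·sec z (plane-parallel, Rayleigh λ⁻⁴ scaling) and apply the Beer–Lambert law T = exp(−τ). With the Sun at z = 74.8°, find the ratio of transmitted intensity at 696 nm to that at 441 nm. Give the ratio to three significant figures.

Airmass: sec 74.8° = 3.8140.
τ(696 nm) = 0.0977 × (550/696)⁴ × 3.8140 = 0.0977 × 0.3900 × 3.8140 = 0.1453.
τ(441 nm) = 0.0977 × (550/441)⁴ × 3.8140 = 0.0977 × 2.4193 × 3.8140 = 0.9015.
T(696)/T(441) = exp(τ_B − τ_A) = exp(0.7562) = 2.1302.

2.13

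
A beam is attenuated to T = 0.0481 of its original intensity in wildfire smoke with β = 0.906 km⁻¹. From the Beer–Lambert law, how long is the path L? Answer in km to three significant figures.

Beer–Lambert: T = exp(−βL) ⇒ L = −ln(T)/β = −ln(0.0481)/0.906 = 3.0345/0.906 = 3.349 km.

3.35 km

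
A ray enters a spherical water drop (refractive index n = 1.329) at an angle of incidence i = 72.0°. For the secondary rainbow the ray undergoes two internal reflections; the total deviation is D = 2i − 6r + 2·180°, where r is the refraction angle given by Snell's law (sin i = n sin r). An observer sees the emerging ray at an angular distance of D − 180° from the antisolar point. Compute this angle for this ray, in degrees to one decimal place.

sin r = sin 72.0° / 1.329 = 0.9511/1.329 = 0.7156; r = 45.69°.
D = 2·72.0° − 6·45.69° + 2·180° = 144.00° − 274.16° + 360° = 229.84°.
Angle from antisolar point = D − 180° = 49.84°.

49.8°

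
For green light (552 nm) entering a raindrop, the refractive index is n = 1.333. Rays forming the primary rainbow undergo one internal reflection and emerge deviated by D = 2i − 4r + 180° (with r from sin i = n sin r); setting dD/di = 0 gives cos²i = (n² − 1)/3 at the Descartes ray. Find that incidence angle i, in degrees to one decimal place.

cos²i = (1.333² − 1)/3 = (1.77689 − 1)/3 = 0.25896.
cos i = 0.50888, so i = 59.410°.

59.4°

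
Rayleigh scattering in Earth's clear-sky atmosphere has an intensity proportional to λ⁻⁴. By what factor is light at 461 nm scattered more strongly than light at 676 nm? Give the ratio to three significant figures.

Rayleigh scattering ∝ λ⁻⁴, so the ratio of coefficients is the inverse fourth power of the wavelength ratio.
σ(461)/σ(676) = (676/461)⁴ = (1.4664)⁴ = 4.624.

4.62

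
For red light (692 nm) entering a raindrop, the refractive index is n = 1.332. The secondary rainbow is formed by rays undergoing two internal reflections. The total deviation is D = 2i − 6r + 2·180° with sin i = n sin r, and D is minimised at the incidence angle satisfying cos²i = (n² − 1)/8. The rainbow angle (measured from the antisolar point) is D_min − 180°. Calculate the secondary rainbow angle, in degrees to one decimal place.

cos²i = (1.77422 − 1)/8 = 0.09678; i = arccos(0.31109) = 71.875°.
sin r = sin 71.875°/1.332 = 0.71350; r = 45.520°.
D_min = 2·71.875° − 6·45.520° + 360° = 230.628°.
Rainbow angle = D_min − 180° = 50.628°.

50.6°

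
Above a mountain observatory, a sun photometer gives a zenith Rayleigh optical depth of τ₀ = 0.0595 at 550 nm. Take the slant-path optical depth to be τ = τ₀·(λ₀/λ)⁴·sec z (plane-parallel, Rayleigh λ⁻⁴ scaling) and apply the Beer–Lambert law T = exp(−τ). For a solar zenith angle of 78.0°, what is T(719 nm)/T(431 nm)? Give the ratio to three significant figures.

Airmass: sec 78.0° = 4.8097.
τ(719 nm) = 0.0595 × (550/719)⁴ × 4.8097 = 0.0595 × 0.3424 × 4.8097 = 0.0980.
τ(431 nm) = 0.0595 × (550/431)⁴ × 4.8097 = 0.0595 × 2.6518 × 4.8097 = 0.7589.
T(719)/T(431) = exp(τ_B − τ_A) = exp(0.6609) = 1.9365.

1.94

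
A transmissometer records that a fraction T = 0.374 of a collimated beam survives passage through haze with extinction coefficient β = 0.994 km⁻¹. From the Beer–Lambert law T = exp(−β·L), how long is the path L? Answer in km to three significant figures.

Beer–Lambert: T = exp(−βL) ⇒ L = −ln(T)/β = −ln(0.374)/0.994 = 0.9835/0.994 = 0.9894 km.

0.989 km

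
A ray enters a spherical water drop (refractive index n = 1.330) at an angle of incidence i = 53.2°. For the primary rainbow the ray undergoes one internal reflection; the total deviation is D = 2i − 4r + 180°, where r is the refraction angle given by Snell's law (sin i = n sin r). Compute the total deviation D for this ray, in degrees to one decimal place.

sin r = sin 53.2° / 1.330 = 0.8007/1.330 = 0.6021; r = 37.02°.
D = 2·53.2° − 4·37.02° + 180° = 106.40° − 148.07° + 180° = 138.33°.

138.3°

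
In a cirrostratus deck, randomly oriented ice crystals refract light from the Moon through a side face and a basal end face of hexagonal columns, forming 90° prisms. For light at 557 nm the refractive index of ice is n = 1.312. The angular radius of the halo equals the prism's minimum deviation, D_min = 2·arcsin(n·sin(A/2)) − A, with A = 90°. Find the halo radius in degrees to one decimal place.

n·sin(A/2) = 1.312 × sin 45° = 1.312 × 0.7071 = 0.9277.
D_min = 2·arcsin(0.9277) − 90° = 2 × 68.083° − 90° = 46.166°.

46.2°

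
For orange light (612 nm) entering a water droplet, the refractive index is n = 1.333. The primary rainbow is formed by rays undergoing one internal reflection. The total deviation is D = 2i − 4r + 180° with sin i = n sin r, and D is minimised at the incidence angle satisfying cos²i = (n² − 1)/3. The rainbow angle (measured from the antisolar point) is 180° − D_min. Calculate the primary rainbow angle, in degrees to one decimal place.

cos²i = (1.77689 − 1)/3 = 0.25896; i = arccos(0.50888) = 59.410°.
sin r = sin 59.410°/1.333 = 0.64579; r = 40.225°.
D_min = 2·59.410° − 4·40.225° + 180° = 137.922°.
Rainbow angle = 180° − D_min = 42.078°.

42.1°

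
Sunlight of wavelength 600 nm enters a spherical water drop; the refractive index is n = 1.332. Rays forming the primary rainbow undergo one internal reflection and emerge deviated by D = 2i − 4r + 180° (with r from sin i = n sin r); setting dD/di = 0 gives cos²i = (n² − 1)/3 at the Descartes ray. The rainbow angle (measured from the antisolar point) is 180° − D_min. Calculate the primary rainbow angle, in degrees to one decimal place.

42.2°

cos²i = (1.77422 − 1)/3 = 0.25807; i = arccos(0.50801) = 59.469°.
sin r = sin 59.469°/1.332 = 0.64666; r = 40.290°.
D_min = 2·59.469° − 4·40.290° + 180° = 137.776°.
Rainbow angle = 180° − D_min = 42.224°.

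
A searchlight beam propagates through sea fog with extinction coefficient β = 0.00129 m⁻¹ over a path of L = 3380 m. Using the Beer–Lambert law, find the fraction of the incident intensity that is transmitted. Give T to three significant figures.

0.0128

τ = β·L = 0.00129 × 3380 = 4.3602.
T = exp(−4.3602) = 0.0128.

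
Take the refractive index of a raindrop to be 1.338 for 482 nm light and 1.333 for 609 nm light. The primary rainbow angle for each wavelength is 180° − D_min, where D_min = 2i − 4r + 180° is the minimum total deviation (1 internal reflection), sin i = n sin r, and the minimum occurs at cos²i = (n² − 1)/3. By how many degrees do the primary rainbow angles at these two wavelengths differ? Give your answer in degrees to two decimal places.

0.72°

At 482 nm (n = 1.338): cos²i = 0.26341 → i = 59.120°, r = 39.899°, D_min = 138.643°, rainbow angle = 41.357°.
At 609 nm (n = 1.333): cos²i = 0.25896 → i = 59.410°, r = 40.225°, D_min = 137.922°, rainbow angle = 42.078°.
Angular width = |41.357° − 42.078°| = 0.722°.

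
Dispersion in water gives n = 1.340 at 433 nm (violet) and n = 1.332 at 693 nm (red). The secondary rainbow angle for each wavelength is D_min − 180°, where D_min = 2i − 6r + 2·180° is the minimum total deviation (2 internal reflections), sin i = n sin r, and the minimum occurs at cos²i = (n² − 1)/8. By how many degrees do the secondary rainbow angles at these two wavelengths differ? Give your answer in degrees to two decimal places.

At 433 nm (n = 1.340): cos²i = 0.09945 → i = 71.618°, r = 45.088°, D_min = 232.709°, rainbow angle = 52.709°.
At 693 nm (n = 1.332): cos²i = 0.09678 → i = 71.875°, r = 45.520°, D_min = 230.628°, rainbow angle = 50.628°.
Angular width = |52.709° − 50.628°| = 2.080°.

2.08°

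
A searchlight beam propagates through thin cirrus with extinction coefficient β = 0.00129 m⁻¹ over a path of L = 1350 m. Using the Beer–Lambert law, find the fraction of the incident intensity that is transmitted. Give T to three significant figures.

τ = β·L = 0.00129 × 1350 = 1.7415.
T = exp(−1.7415) = 0.1753.

0.175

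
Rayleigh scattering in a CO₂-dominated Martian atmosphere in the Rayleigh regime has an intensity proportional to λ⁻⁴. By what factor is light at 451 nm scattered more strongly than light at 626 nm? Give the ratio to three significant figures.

Rayleigh scattering ∝ λ⁻⁴, so the ratio of coefficients is the inverse fourth power of the wavelength ratio.
σ(451)/σ(626) = (626/451)⁴ = (1.3880)⁴ = 3.712.

3.71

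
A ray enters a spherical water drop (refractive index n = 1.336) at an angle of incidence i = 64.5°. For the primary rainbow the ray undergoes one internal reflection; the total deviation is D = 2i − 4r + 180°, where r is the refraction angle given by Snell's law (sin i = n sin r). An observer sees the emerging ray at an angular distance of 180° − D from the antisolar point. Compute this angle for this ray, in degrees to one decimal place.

sin r = sin 64.5° / 1.336 = 0.9026/1.336 = 0.6756; r = 42.50°.
D = 2·64.5° − 4·42.50° + 180° = 129.00° − 170.00° + 180° = 139.00°.
Angle from antisolar point = 180° − D = 41.00°.

41.0°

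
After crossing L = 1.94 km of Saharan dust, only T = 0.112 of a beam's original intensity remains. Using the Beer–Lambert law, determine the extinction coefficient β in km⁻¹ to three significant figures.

1.13 km⁻¹

Beer–Lambert: T = exp(−βL) ⇒ β = −ln(T)/L = −ln(0.112)/1.94 = 2.1893/1.94 = 1.128 km⁻¹.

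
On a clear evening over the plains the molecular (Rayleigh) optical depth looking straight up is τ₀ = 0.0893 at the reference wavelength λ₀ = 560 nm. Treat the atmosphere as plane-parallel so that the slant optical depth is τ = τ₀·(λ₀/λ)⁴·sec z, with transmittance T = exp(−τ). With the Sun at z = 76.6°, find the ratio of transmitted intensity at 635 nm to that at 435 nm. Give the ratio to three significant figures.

2.28

Airmass: sec 76.6° = 4.3150.
τ(635 nm) = 0.0893 × (560/635)⁴ × 4.3150 = 0.0893 × 0.6049 × 4.3150 = 0.2331.
τ(435 nm) = 0.0893 × (560/435)⁴ × 4.3150 = 0.0893 × 2.7466 × 4.3150 = 1.0584.
T(635)/T(435) = exp(τ_B − τ_A) = exp(0.8253) = 2.2825.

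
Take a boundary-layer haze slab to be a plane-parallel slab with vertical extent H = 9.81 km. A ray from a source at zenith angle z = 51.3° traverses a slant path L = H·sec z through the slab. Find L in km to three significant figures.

sec z = 1/cos 51.3° = 1.5994.
L = 9.81 × 1.5994 = 15.690 km.

15.7 km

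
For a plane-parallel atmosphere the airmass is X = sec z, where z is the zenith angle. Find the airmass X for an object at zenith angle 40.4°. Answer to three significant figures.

1.31

X = sec z = 1/cos 40.4° = 1/0.7615 = 1.3131.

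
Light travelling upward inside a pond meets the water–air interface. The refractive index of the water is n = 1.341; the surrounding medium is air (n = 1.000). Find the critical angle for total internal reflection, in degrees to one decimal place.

48.2°

sin θ_c = n_air / n = 1.000 / 1.341 = 0.7457.
θ_c = arcsin(0.7457) = 48.22°.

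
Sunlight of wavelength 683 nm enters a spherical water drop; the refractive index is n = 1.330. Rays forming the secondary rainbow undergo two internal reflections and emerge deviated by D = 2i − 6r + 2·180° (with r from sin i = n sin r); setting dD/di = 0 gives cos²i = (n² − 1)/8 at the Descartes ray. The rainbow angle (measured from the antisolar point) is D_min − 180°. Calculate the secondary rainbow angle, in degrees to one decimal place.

cos²i = (1.76890 − 1)/8 = 0.09611; i = arccos(0.31002) = 71.940°.
sin r = sin 71.940°/1.330 = 0.71483; r = 45.630°.
D_min = 2·71.940° − 6·45.630° + 360° = 230.101°.
Rainbow angle = D_min − 180° = 50.101°.

50.1°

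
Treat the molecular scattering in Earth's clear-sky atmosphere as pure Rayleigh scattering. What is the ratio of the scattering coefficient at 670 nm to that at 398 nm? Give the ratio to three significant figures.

Rayleigh scattering ∝ λ⁻⁴, so the ratio of coefficients is the inverse fourth power of the wavelength ratio.
σ(670)/σ(398) = (398/670)⁴ = (0.5940)⁴ = 0.1245.

0.125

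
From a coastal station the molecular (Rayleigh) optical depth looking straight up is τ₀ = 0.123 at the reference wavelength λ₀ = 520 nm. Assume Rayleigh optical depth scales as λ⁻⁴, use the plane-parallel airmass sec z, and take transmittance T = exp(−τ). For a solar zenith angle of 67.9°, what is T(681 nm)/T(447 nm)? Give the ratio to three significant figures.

Airmass: sec 67.9° = 2.6580.
τ(681 nm) = 0.123 × (520/681)⁴ × 2.6580 = 0.123 × 0.3400 × 2.6580 = 0.1111.
τ(447 nm) = 0.123 × (520/447)⁴ × 2.6580 = 0.123 × 1.8314 × 2.6580 = 0.5987.
T(681)/T(447) = exp(τ_B − τ_A) = exp(0.4876) = 1.6284.

1.63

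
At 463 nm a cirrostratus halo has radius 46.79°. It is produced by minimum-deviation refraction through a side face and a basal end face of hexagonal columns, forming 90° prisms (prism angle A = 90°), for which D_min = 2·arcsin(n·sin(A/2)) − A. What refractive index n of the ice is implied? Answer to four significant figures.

Rearranging: n = sin((D_min + A)/2) / sin(A/2).
(D_min + A)/2 = (46.79° + 90°)/2 = 68.395°.
n = sin 68.395° / sin 45° = 0.9297 / 0.7071 = 1.3149.

1.315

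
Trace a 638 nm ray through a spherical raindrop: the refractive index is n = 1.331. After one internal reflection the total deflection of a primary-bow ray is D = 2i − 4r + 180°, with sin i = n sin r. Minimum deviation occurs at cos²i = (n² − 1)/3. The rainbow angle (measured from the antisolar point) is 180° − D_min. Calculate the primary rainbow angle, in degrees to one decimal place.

42.4°

cos²i = (1.77156 − 1)/3 = 0.25719; i = arccos(0.50714) = 59.527°.
sin r = sin 59.527°/1.331 = 0.64753; r = 40.356°.
D_min = 2·59.527° − 4·40.356° + 180° = 137.630°.
Rainbow angle = 180° − D_min = 42.370°.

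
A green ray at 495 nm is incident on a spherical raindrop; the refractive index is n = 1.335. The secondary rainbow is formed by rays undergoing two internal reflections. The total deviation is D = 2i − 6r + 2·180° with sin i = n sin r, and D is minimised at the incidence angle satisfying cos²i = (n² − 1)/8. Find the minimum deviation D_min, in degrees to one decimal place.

231.4°

cos²i = (1.78222 − 1)/8 = 0.09778; i = arccos(0.31269) = 71.778°.
sin r = sin 71.778°/1.335 = 0.71150; r = 45.357°.
D_min = 2·71.778° − 6·45.357° + 360° = 231.414°.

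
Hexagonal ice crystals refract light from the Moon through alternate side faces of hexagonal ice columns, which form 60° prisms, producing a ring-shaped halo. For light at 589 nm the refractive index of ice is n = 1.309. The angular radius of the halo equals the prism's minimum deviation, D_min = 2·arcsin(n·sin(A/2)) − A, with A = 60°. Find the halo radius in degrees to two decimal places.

n·sin(A/2) = 1.309 × sin 30° = 1.309 × 0.5000 = 0.6545.
D_min = 2·arcsin(0.6545) − 60° = 2 × 40.882° − 60° = 21.763°.

21.76°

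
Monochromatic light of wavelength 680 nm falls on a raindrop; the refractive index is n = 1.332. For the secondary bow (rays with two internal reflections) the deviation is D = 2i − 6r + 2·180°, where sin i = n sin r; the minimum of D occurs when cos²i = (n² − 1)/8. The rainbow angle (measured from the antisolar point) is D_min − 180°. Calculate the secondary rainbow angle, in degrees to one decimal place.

50.6°

cos²i = (1.77422 − 1)/8 = 0.09678; i = arccos(0.31109) = 71.875°.
sin r = sin 71.875°/1.332 = 0.71350; r = 45.520°.
D_min = 2·71.875° − 6·45.520° + 360° = 230.628°.
Rainbow angle = D_min − 180° = 50.628°.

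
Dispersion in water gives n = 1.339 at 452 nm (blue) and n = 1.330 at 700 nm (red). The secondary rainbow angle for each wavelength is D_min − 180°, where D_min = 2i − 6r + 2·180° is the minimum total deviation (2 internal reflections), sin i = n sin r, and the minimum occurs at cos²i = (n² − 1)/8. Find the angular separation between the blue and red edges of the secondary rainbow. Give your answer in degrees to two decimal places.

At 452 nm (n = 1.339): cos²i = 0.09912 → i = 71.650°, r = 45.141°, D_min = 232.451°, rainbow angle = 52.451°.
At 700 nm (n = 1.330): cos²i = 0.09611 → i = 71.940°, r = 45.630°, D_min = 230.101°, rainbow angle = 50.101°.
Angular width = |52.451° − 50.101°| = 2.350°.

2.35°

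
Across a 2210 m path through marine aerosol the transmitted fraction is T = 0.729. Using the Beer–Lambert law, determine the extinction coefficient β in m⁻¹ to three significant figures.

Beer–Lambert: T = exp(−βL) ⇒ β = −ln(T)/L = −ln(0.729)/2210 = 0.3161/2210 = 0.000143 m⁻¹.

0.000143 m⁻¹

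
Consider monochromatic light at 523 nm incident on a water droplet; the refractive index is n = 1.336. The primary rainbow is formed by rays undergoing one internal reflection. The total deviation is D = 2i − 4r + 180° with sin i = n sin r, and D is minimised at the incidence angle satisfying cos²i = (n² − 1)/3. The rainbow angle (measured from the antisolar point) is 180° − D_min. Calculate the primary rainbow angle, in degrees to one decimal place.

cos²i = (1.78490 − 1)/3 = 0.26163; i = arccos(0.51150) = 59.236°.
sin r = sin 59.236°/1.336 = 0.64318; r = 40.029°.
D_min = 2·59.236° − 4·40.029° + 180° = 138.356°.
Rainbow angle = 180° − D_min = 41.644°.

41.6°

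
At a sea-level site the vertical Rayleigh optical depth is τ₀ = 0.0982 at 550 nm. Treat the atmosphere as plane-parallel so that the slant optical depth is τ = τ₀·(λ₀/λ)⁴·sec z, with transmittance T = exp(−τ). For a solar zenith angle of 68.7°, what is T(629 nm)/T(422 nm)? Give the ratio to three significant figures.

1.86

Airmass: sec 68.7° = 2.7529.
τ(629 nm) = 0.0982 × (550/629)⁴ × 2.7529 = 0.0982 × 0.5846 × 2.7529 = 0.1580.
τ(422 nm) = 0.0982 × (550/422)⁴ × 2.7529 = 0.0982 × 2.8854 × 2.7529 = 0.7800.
T(629)/T(422) = exp(τ_B − τ_A) = exp(0.6220) = 1.8626.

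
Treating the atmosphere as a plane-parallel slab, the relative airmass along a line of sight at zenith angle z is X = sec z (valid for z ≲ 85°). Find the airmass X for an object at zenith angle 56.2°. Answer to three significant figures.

1.80

X = sec z = 1/cos 56.2° = 1/0.5563 = 1.7976.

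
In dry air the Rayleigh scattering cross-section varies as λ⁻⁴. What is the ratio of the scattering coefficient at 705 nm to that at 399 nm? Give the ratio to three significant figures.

Rayleigh scattering ∝ λ⁻⁴, so the ratio of coefficients is the inverse fourth power of the wavelength ratio.
σ(705)/σ(399) = (399/705)⁴ = (0.5660)⁴ = 0.1026.

0.103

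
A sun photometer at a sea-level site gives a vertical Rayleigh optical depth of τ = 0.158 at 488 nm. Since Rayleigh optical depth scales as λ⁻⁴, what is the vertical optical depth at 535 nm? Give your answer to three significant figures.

0.109

τ(535 nm) = τ(488 nm) × (488/535)⁴ = 0.158 × (0.9121)⁴ = 0.158 × 0.6923 = 0.1094.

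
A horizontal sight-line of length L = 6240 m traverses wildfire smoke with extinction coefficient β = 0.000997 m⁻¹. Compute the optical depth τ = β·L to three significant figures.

τ = β·L = 0.000997 × 6240 = 6.2213.

6.22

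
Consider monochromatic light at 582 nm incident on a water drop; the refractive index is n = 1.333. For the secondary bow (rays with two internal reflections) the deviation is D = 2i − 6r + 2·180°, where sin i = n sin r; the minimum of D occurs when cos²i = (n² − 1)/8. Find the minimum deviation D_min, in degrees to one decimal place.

cos²i = (1.77689 − 1)/8 = 0.09711; i = arccos(0.31163) = 71.843°.
sin r = sin 71.843°/1.333 = 0.71283; r = 45.466°.
D_min = 2·71.843° − 6·45.466° + 360° = 230.891°.

230.9°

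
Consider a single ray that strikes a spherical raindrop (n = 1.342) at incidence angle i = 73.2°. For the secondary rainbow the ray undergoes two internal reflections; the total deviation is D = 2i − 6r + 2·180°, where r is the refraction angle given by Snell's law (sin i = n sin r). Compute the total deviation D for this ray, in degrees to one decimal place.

sin r = sin 73.2° / 1.342 = 0.9573/1.342 = 0.7134; r = 45.51°.
D = 2·73.2° − 6·45.51° + 2·180° = 146.40° − 273.05° + 360° = 233.35°.

233.3°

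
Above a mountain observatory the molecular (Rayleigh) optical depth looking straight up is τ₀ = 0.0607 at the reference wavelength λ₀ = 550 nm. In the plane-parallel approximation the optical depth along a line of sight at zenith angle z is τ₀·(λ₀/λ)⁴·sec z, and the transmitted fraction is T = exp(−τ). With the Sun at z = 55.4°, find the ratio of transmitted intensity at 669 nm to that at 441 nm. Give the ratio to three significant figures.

1.23

Airmass: sec 55.4° = 1.7610.
τ(669 nm) = 0.0607 × (550/669)⁴ × 1.7610 = 0.0607 × 0.4568 × 1.7610 = 0.0488.
τ(441 nm) = 0.0607 × (550/441)⁴ × 1.7610 = 0.0607 × 2.4193 × 1.7610 = 0.2586.
T(669)/T(441) = exp(τ_B − τ_A) = exp(0.2098) = 1.2334.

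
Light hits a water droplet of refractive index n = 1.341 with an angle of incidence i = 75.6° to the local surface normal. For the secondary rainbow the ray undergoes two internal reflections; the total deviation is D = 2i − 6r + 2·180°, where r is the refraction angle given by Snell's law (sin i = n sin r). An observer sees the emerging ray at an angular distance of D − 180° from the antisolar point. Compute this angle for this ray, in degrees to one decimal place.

53.7°

sin r = sin 75.6° / 1.341 = 0.9686/1.341 = 0.7223; r = 46.24°.
D = 2·75.6° − 6·46.24° + 2·180° = 151.20° − 277.46° + 360° = 233.74°.
Angle from antisolar point = D − 180° = 53.74°.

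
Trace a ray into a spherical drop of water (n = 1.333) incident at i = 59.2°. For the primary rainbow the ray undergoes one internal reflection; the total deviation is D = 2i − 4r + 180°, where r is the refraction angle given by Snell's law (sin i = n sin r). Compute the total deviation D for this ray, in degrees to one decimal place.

sin r = sin 59.2° / 1.333 = 0.8590/1.333 = 0.6444; r = 40.12°.
D = 2·59.2° − 4·40.12° + 180° = 118.40° − 160.48° + 180° = 137.92°.

137.9°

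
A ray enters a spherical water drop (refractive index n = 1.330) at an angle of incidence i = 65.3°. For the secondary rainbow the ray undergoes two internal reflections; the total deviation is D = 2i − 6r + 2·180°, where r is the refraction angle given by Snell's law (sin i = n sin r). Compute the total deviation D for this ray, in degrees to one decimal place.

232.1°

sin r = sin 65.3° / 1.330 = 0.9085/1.330 = 0.6831; r = 43.09°.
D = 2·65.3° − 6·43.09° + 2·180° = 130.60° − 258.51° + 360° = 232.09°.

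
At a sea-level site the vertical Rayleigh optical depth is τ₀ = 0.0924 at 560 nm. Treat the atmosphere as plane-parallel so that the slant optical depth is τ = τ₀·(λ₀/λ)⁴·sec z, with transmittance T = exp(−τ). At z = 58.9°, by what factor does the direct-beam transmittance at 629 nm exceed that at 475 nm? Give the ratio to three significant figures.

1.26

Airmass: sec 58.9° = 1.9360.
τ(629 nm) = 0.0924 × (560/629)⁴ × 1.9360 = 0.0924 × 0.6283 × 1.9360 = 0.1124.
τ(475 nm) = 0.0924 × (560/475)⁴ × 1.9360 = 0.0924 × 1.9319 × 1.9360 = 0.3456.
T(629)/T(475) = exp(τ_B − τ_A) = exp(0.2332) = 1.2626.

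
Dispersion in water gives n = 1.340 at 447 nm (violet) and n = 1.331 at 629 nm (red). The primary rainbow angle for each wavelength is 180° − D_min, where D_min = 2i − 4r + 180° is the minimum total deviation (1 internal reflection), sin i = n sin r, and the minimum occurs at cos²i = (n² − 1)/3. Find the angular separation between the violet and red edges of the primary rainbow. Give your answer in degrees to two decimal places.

1.30°

At 447 nm (n = 1.340): cos²i = 0.26520 → i = 59.004°, r = 39.770°, D_min = 138.929°, rainbow angle = 41.071°.
At 629 nm (n = 1.331): cos²i = 0.25719 → i = 59.527°, r = 40.356°, D_min = 137.630°, rainbow angle = 42.370°.
Angular width = |41.071° − 42.370°| = 1.299°.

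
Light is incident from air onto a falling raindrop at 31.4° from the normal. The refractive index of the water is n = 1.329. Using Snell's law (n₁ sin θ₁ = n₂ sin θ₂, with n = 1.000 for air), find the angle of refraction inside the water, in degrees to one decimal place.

Snell: sin θ_r = sin θ_i / n = sin 31.4° / 1.329 = 0.5210 / 1.329 = 0.3920.
θ_r = arcsin(0.3920) = 23.08°.

23.1°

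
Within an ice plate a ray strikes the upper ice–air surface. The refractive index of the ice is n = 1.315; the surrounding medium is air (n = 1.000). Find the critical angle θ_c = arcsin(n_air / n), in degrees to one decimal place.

sin θ_c = n_air / n = 1.000 / 1.315 = 0.7605.
θ_c = arcsin(0.7605) = 49.50°.

49.5°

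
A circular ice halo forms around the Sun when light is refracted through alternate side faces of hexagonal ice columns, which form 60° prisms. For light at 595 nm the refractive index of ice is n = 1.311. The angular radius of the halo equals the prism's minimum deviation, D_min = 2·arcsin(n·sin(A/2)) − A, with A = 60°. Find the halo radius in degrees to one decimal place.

21.9°

n·sin(A/2) = 1.311 × sin 30° = 1.311 × 0.5000 = 0.6555.
D_min = 2·arcsin(0.6555) − 60° = 2 × 40.958° − 60° = 21.915°.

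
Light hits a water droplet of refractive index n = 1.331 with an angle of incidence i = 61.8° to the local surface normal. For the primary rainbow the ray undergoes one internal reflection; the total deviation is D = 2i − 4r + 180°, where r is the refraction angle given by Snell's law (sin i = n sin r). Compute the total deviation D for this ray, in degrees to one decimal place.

137.7°

sin r = sin 61.8° / 1.331 = 0.8813/1.331 = 0.6621; r = 41.46°.
D = 2·61.8° − 4·41.46° + 180° = 123.60° − 165.85° + 180° = 137.75°.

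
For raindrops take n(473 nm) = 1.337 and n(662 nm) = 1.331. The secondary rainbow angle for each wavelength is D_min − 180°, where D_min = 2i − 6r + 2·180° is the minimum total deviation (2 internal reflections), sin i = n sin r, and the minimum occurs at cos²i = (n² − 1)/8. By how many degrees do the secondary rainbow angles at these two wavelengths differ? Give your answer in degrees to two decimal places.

At 473 nm (n = 1.337): cos²i = 0.09845 → i = 71.714°, r = 45.249°, D_min = 231.934°, rainbow angle = 51.934°.
At 662 nm (n = 1.331): cos²i = 0.09645 → i = 71.907°, r = 45.575°, D_min = 230.365°, rainbow angle = 50.365°.
Angular width = |51.934° − 50.365°| = 1.569°.

1.57°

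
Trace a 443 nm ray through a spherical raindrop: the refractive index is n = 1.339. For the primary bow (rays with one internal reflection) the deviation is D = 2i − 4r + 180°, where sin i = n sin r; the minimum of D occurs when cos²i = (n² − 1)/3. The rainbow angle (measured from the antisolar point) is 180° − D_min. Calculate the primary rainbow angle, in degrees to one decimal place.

41.2°

cos²i = (1.79292 − 1)/3 = 0.26431; i = arccos(0.51411) = 59.062°.
sin r = sin 59.062°/1.339 = 0.64057; r = 39.834°.
D_min = 2·59.062° − 4·39.834° + 180° = 138.786°.
Rainbow angle = 180° − D_min = 41.214°.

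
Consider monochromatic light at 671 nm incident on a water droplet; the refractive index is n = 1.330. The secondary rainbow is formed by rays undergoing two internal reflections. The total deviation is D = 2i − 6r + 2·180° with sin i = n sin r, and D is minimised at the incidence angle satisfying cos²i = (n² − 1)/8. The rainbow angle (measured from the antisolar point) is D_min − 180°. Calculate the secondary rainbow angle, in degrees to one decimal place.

50.1°

cos²i = (1.76890 − 1)/8 = 0.09611; i = arccos(0.31002) = 71.940°.
sin r = sin 71.940°/1.330 = 0.71483; r = 45.630°.
D_min = 2·71.940° − 6·45.630° + 360° = 230.101°.
Rainbow angle = D_min − 180° = 50.101°.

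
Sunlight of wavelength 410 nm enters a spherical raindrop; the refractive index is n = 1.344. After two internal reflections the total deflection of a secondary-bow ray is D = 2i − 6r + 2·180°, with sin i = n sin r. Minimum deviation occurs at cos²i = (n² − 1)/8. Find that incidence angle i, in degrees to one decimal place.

71.5°

cos²i = (1.344² − 1)/8 = (1.80634 − 1)/8 = 0.10079.
cos i = 0.31748, so i = 71.490°.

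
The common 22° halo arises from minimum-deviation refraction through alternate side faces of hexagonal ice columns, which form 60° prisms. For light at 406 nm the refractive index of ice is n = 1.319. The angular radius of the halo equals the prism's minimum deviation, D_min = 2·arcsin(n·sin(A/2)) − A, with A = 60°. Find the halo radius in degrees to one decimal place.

n·sin(A/2) = 1.319 × sin 30° = 1.319 × 0.5000 = 0.6595.
D_min = 2·arcsin(0.6595) − 60° = 2 × 41.262° − 60° = 22.524°.

22.5°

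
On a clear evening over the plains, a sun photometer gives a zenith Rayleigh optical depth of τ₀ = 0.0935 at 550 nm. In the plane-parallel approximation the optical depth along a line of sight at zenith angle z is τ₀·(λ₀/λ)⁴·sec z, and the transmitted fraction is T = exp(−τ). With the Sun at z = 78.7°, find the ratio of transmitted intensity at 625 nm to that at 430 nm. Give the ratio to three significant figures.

2.69

Airmass: sec 78.7° = 5.1034.
τ(625 nm) = 0.0935 × (550/625)⁴ × 5.1034 = 0.0935 × 0.5997 × 5.1034 = 0.2862.
τ(430 nm) = 0.0935 × (550/430)⁴ × 5.1034 = 0.0935 × 2.6766 × 5.1034 = 1.2772.
T(625)/T(430) = exp(τ_B − τ_A) = exp(0.9910) = 2.6940.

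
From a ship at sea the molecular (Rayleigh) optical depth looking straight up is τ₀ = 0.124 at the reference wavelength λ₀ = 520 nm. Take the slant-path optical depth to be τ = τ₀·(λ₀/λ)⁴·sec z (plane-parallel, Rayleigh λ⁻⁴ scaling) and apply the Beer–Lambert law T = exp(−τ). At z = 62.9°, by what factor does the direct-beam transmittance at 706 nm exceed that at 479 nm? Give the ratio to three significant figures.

Airmass: sec 62.9° = 2.1952.
τ(706 nm) = 0.124 × (520/706)⁴ × 2.1952 = 0.124 × 0.2943 × 2.1952 = 0.0801.
τ(479 nm) = 0.124 × (520/479)⁴ × 2.1952 = 0.124 × 1.3889 × 2.1952 = 0.3781.
T(706)/T(479) = exp(τ_B − τ_A) = exp(0.2980) = 1.3471.

1.35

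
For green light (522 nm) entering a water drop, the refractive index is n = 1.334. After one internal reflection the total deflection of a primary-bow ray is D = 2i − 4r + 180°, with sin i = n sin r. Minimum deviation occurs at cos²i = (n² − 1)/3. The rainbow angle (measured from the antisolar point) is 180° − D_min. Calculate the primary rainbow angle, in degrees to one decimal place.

cos²i = (1.77956 − 1)/3 = 0.25985; i = arccos(0.50976) = 59.352°.
sin r = sin 59.352°/1.334 = 0.64492; r = 40.159°.
D_min = 2·59.352° − 4·40.159° + 180° = 138.067°.
Rainbow angle = 180° − D_min = 41.933°.

41.9°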